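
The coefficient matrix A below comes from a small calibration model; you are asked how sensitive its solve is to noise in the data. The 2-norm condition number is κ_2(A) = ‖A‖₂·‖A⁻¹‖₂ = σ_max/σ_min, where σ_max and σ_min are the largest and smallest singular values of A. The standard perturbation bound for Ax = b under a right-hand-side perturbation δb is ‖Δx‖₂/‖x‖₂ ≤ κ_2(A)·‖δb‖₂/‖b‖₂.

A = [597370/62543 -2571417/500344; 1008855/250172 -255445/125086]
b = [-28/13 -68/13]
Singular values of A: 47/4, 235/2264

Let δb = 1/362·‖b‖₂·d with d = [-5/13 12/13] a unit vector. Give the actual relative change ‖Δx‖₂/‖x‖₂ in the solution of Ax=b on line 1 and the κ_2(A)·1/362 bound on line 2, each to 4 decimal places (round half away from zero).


0.0039
0.3127

from the listed singular values, σ₁ = 47/4, σ_n = 235/2264
κ = σ_max/σ_min = (47/4)/(235/2264) = 113.2000
bound on ‖Δx‖/‖x‖: κ·ε = 113.2000·1/362 = 0.3127
solve Ax = b  →  x = [-18.4350 -33.8423]
‖b‖ = 5.6569, ‖x‖ = 38.5377
δb = ε·‖b‖·d = [-0.0060 0.0144]; solving A·Δx = δb gives ‖Δx‖ = 0.1505
relative error = 0.0039
realised/bound (from unrounded values) ≈ 0.0125


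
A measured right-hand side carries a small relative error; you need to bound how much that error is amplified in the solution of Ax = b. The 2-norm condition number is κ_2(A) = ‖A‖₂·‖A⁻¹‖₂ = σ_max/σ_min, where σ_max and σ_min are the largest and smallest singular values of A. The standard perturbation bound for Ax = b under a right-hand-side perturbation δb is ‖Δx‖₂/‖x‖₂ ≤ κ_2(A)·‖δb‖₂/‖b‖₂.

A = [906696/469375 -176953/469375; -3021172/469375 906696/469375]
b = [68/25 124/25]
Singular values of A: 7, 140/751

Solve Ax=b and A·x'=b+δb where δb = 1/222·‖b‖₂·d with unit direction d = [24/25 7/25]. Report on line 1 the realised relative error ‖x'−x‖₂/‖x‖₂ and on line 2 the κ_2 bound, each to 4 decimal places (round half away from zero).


0.0064
0.1691

largest singular value 7, smallest 140/751
κ = σ_max/σ_min = 7/(140/751) = 37.5500
worst-case relative error ≤ 37.5500 × 1/222 = 0.1691
solve Ax = b  →  x = [5.4594 20.7589]
‖b‖₂ = 5.6569 and ‖x‖₂ = 21.4648
δb = ε·‖b‖·d = [0.0245 0.0071]; solving A·Δx = δb gives ‖Δx‖ = 0.1367
dividing the unrounded norms, ‖Δx‖/‖x‖ = 0.0064
tightness: 0.0064 against a bound of 0.1691 (unrounded ratio ≈ 0.0376)


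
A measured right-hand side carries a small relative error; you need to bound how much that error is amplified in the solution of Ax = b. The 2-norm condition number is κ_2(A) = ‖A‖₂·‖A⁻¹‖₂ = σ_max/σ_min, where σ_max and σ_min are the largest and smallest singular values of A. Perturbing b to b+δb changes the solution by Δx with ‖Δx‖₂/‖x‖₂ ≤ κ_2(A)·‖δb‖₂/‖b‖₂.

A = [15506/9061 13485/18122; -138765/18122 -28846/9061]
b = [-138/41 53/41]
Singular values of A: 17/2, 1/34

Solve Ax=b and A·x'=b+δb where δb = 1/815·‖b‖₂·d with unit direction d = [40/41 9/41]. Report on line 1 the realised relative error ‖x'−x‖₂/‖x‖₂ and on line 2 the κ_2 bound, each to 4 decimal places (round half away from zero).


from the listed singular values, σ₁ = 17/2, σ_n = 1/34
condition number: (17/2) ÷ (1/34) = 289.0000
κ_2(A)·‖δb‖/‖b‖ = 0.3546
solve Ax = b  →  x = [39.0136 -94.2443]
‖b‖ = 3.6056, ‖x‖ = 102.0003
Δx = A⁻¹·δb where δb = 1/815·3.6056·d; ‖Δx‖ = 0.1504
dividing the unrounded norms, ‖Δx‖/‖x‖ = 0.0015
realised/bound (from unrounded values) ≈ 0.0042

0.0015
0.3546


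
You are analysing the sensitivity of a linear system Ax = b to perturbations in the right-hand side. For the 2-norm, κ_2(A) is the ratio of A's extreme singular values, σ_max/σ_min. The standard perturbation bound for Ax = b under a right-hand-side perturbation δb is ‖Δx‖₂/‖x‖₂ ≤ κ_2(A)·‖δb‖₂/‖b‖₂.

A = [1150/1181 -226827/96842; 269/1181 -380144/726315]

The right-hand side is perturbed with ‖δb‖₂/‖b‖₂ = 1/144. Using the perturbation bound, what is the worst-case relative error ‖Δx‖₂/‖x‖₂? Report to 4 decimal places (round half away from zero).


M = AᵀA = [1394861/1394761 -50210771/20921415; -50210771/20921415 7230456649/1255284900]. tr(M)=8485831549/1255284900, det(M)=28561/50211396
eigenvalues of AᵀA: λ = (tr ± √(tr²−4·det))/2 = 169/25, 4225/50211396
κ_2(A) = √(λ_max/λ_min) = √((169/25) / (4225/50211396)) = 283.4400
bound on ‖Δx‖/‖x‖: κ·ε = 283.4400·1/144 = 1.9683

1.9683


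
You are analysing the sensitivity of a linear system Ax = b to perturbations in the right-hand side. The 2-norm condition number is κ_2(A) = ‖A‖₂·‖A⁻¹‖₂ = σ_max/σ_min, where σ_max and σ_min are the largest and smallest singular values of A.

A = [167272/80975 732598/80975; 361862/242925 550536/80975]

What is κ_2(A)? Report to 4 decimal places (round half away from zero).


237.0000

AᵀA = [15310536196/2360502225 1511593216/52455605; 1511593216/52455605 33591588676/262278025]; tr = 37791176/280845, det = 11316496/35105625
solving λ² − 37791176/280845·λ + 11316496/35105625 = 0 gives λ = 3364/25, 3364/1404225
so κ_2 = √((3364/25) / (3364/1404225)) = 237.0000


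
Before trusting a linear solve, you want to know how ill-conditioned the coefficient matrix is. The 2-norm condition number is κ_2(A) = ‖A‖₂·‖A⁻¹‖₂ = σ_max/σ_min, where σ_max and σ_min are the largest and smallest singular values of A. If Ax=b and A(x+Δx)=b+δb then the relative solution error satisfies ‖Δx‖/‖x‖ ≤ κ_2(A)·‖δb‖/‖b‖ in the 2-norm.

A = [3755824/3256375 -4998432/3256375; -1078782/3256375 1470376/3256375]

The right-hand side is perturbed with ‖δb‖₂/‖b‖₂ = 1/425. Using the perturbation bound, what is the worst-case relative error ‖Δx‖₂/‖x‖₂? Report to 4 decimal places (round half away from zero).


AᵀA = [24431975236/16966365025 -32575113648/16966365025; -32575113648/16966365025 43434124864/16966365025]; tr = 2714644004/678654601, det = 102400/678654601
char-poly roots: 4 and 25600/678654601
so κ_2 = √(4 / (25600/678654601)) = 325.6375
κ_2(A)·‖δb‖/‖b‖ = 0.7662

0.7662


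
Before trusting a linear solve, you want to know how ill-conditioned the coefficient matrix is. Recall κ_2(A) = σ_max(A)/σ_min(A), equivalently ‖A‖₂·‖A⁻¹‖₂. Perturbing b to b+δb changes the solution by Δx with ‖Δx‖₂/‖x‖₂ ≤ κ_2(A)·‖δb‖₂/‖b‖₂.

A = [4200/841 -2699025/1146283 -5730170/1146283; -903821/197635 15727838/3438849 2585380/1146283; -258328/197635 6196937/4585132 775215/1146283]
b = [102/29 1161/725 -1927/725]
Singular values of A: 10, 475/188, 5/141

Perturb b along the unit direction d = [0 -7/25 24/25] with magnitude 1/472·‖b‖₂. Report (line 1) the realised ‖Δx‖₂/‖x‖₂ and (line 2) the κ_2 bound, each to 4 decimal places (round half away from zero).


0.0033
0.5975

largest singular value 10, smallest 5/141
κ = σ_max/σ_min = 10/(5/141) = 282.0000
worst-case relative error ≤ 282.0000 × 1/472 = 0.5975
solve Ax = b  →  x = [-61.1241 -39.4779 -43.1735]
2-norm of b is 4.6904; of x, 84.6086
δb = ε·‖b‖·d = [0.0000 -0.0028 0.0095]; solving A·Δx = δb gives ‖Δx‖ = 0.2802
relative error = 0.0033
tightness: 0.0033 against a bound of 0.5975 (unrounded ratio ≈ 0.0055)


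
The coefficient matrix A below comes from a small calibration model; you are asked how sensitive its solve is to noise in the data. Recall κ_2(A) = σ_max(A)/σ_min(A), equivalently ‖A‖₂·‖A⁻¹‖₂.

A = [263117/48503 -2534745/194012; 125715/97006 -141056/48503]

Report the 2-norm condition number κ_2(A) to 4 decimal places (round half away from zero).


M = AᵀA = [174138301/5597956 -417846645/5597956; -417846645/5597956 4011469921/22391824]. tr(M)=27858125/132496, det(M)=707281/529984
eigenvalues of AᵀA: λ = (tr ± √(tr²−4·det))/2 = 841/4, 841/132496
so κ_2 = √((841/4) / (841/132496)) = 182.0000

182.0000


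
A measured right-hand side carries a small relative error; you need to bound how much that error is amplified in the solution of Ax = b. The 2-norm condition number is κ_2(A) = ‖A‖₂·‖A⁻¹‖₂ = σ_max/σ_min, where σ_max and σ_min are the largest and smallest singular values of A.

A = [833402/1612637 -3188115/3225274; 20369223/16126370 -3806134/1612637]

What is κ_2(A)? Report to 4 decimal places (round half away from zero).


AᵀA = [2866042218841/1538815440100 -268677216864/76940772005; -268677216864/76940772005 403021901521/61552617604]; tr = 22390293697/2662310450, det = 707281/851939344
solving λ² − 22390293697/2662310450·λ + 707281/851939344 = 0 gives λ = 841/100, 21025/212984836
so κ_2 = √((841/100) / (21025/212984836)) = 291.8800

291.8800


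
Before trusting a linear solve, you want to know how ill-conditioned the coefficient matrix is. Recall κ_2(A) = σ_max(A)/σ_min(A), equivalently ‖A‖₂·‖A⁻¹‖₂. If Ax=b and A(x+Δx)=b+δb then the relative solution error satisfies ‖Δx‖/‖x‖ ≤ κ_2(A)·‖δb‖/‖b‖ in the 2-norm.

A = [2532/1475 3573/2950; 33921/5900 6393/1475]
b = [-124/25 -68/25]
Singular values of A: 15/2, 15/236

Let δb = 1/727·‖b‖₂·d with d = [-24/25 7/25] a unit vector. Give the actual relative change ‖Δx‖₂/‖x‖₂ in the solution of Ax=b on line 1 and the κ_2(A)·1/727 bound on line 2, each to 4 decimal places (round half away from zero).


σ_max = 15/2, σ_min = 15/236
κ = σ_max/σ_min = (15/2)/(15/236) = 118.0000
perturbation bound = 118.0000·1/727 = 0.1623
solve Ax = b  →  x = [-38.1867 50.0267]
‖b‖ = 5.6569, ‖x‖ = 62.9356
re-solving with b+δb shifts x by Δx of norm 0.1224
realised ‖Δx‖/‖x‖ = 0.0019
so the bound overstates the realised error by a factor of ≈ 83.4416 (computed from the unrounded values)

0.0019
0.1623


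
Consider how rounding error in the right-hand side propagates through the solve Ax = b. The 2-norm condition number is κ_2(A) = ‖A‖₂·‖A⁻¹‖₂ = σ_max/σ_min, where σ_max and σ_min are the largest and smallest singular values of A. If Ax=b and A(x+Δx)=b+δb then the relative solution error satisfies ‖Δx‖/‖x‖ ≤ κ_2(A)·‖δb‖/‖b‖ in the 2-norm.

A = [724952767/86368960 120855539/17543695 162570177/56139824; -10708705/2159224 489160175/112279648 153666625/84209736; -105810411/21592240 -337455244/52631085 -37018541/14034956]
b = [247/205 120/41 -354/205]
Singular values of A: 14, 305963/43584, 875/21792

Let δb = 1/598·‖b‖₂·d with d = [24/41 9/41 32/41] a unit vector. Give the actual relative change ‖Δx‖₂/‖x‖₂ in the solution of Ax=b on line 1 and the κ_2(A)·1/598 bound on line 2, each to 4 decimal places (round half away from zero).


0.3333
0.5831

σ_max = 14, σ_min = 875/21792
condition number: 14 ÷ (875/21792) = 348.6720
perturbation bound = 348.6720·1/598 = 0.5831
solve Ax = b  →  x = [-0.2109 0.3675 0.1531]
‖b‖ = 3.6056, ‖x‖ = 0.4506
Δx = A⁻¹·δb where δb = 1/598·3.6056·d; ‖Δx‖ = 0.1502
dividing the unrounded norms, ‖Δx‖/‖x‖ = 0.3333
tightness: 0.3333 against a bound of 0.5831 (unrounded ratio ≈ 0.5716)


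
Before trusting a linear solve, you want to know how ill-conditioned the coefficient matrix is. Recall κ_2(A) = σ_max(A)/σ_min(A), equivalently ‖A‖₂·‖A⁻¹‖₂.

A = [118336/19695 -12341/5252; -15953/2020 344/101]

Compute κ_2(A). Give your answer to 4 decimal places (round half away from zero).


60.6000

M = AᵀA = [24445852729/248251536 -212135770/5171907; -212135770/5171907 472280825/27583504]. tr(M)=84900533/734472, det(M)=85470025/23503104
λ_max, λ_min = (84900533/734472 ± √450015849134929/33715569924)/2 = 1849/16, 46225/1468944
so κ_2 = √((1849/16) / (46225/1468944)) = 60.6000


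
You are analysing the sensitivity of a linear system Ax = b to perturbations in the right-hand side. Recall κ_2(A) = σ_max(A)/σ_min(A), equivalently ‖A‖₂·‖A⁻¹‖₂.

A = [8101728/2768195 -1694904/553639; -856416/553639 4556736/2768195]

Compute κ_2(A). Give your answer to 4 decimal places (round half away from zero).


form AᵀA = [290568185856/26515237225 -61017691392/5303047445; -61017691392/5303047445 320350630464/26515237225] with trace 145283904/6305645 and determinant 5308416/788205625
solving λ² − 145283904/6305645·λ + 5308416/788205625 = 0 gives λ = 576/25, 9216/31528225
κ_2(A) = √(λ_max/λ_min) = √((576/25) / (9216/31528225)) = 280.7500

280.7500


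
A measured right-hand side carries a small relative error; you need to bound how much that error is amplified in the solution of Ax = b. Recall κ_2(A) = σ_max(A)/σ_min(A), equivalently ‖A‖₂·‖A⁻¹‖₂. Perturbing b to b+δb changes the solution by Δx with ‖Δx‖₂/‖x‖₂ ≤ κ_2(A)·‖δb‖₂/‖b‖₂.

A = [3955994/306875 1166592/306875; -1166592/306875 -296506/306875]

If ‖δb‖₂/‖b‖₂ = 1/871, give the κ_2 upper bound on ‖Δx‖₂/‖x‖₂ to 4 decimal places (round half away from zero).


AᵀA = [27217320676/150675625 7937491968/150675625; 7937491968/150675625 2318164324/150675625]; tr = 47256776/241081, det = 960400/241081
char-poly roots: 196 and 4900/241081
κ = σ_max/σ_min = 14/(70/491) = 98.2000
κ_2(A)·‖δb‖/‖b‖ = 0.1127

0.1127


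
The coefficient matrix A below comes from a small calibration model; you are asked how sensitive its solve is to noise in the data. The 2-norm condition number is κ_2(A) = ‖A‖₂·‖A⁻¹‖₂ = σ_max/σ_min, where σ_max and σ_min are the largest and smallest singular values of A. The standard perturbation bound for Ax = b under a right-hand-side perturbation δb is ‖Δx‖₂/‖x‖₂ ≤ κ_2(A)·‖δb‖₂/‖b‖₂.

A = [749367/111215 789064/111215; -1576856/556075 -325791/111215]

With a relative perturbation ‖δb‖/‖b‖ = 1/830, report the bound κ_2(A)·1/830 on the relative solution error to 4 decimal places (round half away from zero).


form AᵀA = [97782528769/1829700625 20533834944/365940125; 20533834944/365940125 4312199833/73188025] with trace 244456034/2175625 and determinant 7890481/54390625
char-poly roots: 2809/25 and 2809/2175625
σ_max=√(2809/25)=(53/5), σ_min=√(2809/2175625)=(53/1475) → κ = 295.0000
bound on ‖Δx‖/‖x‖: κ·ε = 295.0000·1/830 = 0.3554

0.3554


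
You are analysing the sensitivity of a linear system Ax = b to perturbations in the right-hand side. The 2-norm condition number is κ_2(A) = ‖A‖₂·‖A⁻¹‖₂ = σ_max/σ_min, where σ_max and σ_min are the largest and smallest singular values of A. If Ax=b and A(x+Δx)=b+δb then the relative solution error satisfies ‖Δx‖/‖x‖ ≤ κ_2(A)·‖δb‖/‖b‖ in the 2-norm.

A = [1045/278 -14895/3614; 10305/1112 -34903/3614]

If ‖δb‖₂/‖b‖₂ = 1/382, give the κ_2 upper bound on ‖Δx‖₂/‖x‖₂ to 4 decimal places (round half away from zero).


0.2911

AᵀA = [123665425/1236544 -32456655/309136; -32456655/309136 4260593/38642]; tr = 260004401/1236544, det = 17682025/4946176
eigenvalues of AᵀA: λ = (tr ± √(tr²−4·det))/2 = 841/4, 21025/1236544
so κ_2 = √((841/4) / (21025/1236544)) = 111.2000
worst-case relative error ≤ 111.2000 × 1/382 = 0.2911


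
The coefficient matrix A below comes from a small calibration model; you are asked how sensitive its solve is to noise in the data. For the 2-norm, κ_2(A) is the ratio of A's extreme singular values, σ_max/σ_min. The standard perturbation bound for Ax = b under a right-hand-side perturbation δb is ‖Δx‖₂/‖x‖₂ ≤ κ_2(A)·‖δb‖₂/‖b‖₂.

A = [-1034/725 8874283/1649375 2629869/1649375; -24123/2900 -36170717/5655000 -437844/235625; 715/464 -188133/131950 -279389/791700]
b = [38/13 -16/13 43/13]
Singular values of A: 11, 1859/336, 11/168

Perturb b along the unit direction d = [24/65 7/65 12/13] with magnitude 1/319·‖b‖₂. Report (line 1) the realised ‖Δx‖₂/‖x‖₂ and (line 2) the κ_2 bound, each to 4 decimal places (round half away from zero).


0.0036
0.5266

largest singular value 11, smallest 11/168
condition number: 11 ÷ (11/168) = 168.0000
perturbation bound = 168.0000·1/319 = 0.5266
solve Ax = b  →  x = [-0.0055 -16.8594 58.7190]
‖b‖₂ = 4.5826 and ‖x‖₂ = 61.0914
δb = ε·‖b‖·d = [0.0053 0.0015 0.0133]; solving A·Δx = δb gives ‖Δx‖ = 0.2194
realised ‖Δx‖/‖x‖ = 0.0036
so the bound overstates the realised error by a factor of ≈ 146.6437 (computed from the unrounded values)


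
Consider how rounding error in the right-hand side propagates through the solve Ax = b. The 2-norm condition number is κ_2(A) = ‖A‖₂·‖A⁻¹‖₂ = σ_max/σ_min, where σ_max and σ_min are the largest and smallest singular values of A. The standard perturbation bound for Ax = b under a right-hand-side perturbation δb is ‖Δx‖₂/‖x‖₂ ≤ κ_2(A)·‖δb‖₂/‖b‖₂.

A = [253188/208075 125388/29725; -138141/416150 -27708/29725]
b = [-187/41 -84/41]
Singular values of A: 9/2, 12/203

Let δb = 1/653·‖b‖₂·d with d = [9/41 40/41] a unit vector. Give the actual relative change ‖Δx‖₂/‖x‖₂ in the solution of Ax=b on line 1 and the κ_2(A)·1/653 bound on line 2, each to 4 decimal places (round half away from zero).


largest singular value 9/2, smallest 12/203
κ_2(A) = (9/2) / (12/203) = 76.1250
worst-case relative error ≤ 76.1250 × 1/653 = 0.1166
solve Ax = b  →  x = [48.4711 -15.0633]
2-norm of b is 5.0000; of x, 50.7578
δb = ε·‖b‖·d = [0.0017 0.0075]; solving A·Δx = δb gives ‖Δx‖ = 0.1295
dividing the unrounded norms, ‖Δx‖/‖x‖ = 0.0026
realised/bound (from unrounded values) ≈ 0.0219

0.0026
0.1166


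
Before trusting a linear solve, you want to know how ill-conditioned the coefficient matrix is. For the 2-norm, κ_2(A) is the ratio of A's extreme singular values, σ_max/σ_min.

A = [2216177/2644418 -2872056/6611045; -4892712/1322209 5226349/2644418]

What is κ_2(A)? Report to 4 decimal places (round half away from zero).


379.4000

M = AᵀA = [59884570705/4159992004 -39922690896/5199990005; -39922690896/5199990005 425855395249/103999800100]. tr(M)=3326937133/179930450, det(M)=3418801/1439443600
solving λ² − 3326937133/179930450·λ + 3418801/1439443600 = 0 gives λ = 1849/100, 1849/14394436
σ_max=√(1849/100)=(43/10), σ_min=√(1849/14394436)=(43/3794) → κ = 379.4000


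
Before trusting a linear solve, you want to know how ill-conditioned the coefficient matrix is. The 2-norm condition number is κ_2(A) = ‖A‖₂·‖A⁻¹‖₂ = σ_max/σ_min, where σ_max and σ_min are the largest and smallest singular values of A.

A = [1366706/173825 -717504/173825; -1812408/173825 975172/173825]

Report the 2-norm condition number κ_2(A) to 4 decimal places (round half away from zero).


form AᵀA = [206108321956/1208605225 -21984212448/241721045; -21984212448/241721045 58630896784/1208605225] with trace 183210532/836405 and determinant 119946304/104550625
eigenvalues of AᵀA: λ = (tr ± √(tr²−4·det))/2 = 5476/25, 21904/4182025
so κ_2 = √((5476/25) / (21904/4182025)) = 204.5000

204.5000


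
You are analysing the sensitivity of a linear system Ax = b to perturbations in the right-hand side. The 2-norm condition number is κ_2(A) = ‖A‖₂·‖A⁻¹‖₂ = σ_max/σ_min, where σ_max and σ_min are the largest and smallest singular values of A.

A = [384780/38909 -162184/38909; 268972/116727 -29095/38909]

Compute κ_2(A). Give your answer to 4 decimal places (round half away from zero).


54.7500

M = AᵀA = [835720864/8105409 -116026900/2701803; -116026900/2701803 16151201/900601]. tr(M)=5805217/47961, det(M)=234256/47961
char-poly roots: 121 and 1936/47961
so κ_2 = √(121 / (1936/47961)) = 54.7500


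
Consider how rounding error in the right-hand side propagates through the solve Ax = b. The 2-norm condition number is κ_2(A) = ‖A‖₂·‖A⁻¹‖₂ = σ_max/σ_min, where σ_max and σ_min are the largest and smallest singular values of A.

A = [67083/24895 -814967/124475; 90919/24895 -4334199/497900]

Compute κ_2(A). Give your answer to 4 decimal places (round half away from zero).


306.4000

AᵀA = [510655738/24790441 -24509710557/495808820; -24509710557/495808820 1176480813961/9916176400]; tr = 8170077569/58675600, det = 12117361/58675600
λ_max, λ_min = (8170077569/58675600 ± √66747323509768583361/3442826035360000)/2 = 3481/25, 3481/2347024
κ_2(A) = √(λ_max/λ_min) = √((3481/25) / (3481/2347024)) = 306.4000


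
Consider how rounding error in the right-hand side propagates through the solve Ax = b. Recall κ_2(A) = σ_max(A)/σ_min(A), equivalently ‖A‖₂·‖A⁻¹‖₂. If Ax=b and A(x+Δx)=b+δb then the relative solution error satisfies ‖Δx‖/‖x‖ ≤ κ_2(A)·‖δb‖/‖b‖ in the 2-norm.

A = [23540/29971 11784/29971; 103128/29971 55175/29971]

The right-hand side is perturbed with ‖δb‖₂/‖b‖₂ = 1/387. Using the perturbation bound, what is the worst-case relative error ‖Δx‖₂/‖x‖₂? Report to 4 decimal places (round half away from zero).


0.4444

AᵀA = [6656464/534361 3549960/534361; 3549960/534361 1893601/534361]; tr = 29585/1849, det = 16/1849
char-poly roots: 16 and 1/1849
κ_2(A) = √(λ_max/λ_min) = √(16 / (1/1849)) = 172.0000
perturbation bound = 172.0000·1/387 = 0.4444


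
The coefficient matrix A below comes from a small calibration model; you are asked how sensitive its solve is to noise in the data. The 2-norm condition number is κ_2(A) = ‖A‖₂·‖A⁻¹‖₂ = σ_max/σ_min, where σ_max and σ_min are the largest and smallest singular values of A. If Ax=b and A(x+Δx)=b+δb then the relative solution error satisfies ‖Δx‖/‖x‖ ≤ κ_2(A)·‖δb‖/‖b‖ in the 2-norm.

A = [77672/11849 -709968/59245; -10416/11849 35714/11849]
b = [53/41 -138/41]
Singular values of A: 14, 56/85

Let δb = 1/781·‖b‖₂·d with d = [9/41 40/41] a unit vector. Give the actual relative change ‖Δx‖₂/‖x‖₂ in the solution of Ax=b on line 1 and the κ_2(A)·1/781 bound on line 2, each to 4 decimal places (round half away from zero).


0.0015
0.0272

from the listed singular values, σ₁ = 14, σ_n = 56/85
κ_2(A) = 14 / (56/85) = 21.2500
κ_2(A)·‖δb‖/‖b‖ = 0.0272
solve Ax = b  →  x = [-3.9506 -2.2689]
‖b‖ = 3.6056, ‖x‖ = 4.5558
δb = ε·‖b‖·d = [0.0010 0.0045]; solving A·Δx = δb gives ‖Δx‖ = 0.0070
relative error = 0.0015
so the bound overstates the realised error by a factor of ≈ 17.6898 (computed from the unrounded values)


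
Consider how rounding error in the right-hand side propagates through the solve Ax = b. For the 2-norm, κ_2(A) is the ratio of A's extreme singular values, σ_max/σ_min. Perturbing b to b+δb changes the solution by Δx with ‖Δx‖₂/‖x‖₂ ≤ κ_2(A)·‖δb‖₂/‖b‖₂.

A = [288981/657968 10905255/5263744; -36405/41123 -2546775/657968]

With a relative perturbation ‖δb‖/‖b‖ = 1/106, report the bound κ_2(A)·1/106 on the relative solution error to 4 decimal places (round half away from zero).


1.4249

AᵀA = [1462951449/1497999616 51968773395/11983996928; 51968773395/11983996928 1847863710225/95871975424]; tr = 1154962881/57032704, det = 4100625/228130816
eigenvalues of AᵀA: λ = (tr ± √(tr²−4·det))/2 = 81/4, 50625/57032704
κ = σ_max/σ_min = (9/2)/(225/7552) = 151.0400
κ_2(A)·‖δb‖/‖b‖ = 1.4249


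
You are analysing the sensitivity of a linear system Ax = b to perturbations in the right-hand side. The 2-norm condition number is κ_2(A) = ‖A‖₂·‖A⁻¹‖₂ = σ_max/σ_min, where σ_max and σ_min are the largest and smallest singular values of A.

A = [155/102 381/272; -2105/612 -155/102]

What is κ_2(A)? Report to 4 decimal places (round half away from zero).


7.2000

AᵀA = [18325/1296 6355/864; 6355/864 9841/2304]; tr = 381769/20736, det = 2088025/331776
eigenvalues of AᵀA: λ = (tr ± √(tr²−4·det))/2 = 289/16, 7225/20736
κ = σ_max/σ_min = (17/4)/(85/144) = 7.2000


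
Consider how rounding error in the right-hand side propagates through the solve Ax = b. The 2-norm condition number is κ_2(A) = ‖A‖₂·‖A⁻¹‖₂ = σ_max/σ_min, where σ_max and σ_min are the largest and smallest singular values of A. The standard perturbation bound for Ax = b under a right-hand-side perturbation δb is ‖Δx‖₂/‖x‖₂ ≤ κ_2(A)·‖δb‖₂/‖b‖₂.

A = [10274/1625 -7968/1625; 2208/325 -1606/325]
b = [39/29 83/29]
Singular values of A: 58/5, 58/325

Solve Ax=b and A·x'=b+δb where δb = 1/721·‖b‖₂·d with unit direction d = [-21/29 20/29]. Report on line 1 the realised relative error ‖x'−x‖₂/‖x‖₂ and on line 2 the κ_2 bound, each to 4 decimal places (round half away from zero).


σ_max = 58/5, σ_min = 58/325
condition number: (58/5) ÷ (58/325) = 65.0000
bound on ‖Δx‖/‖x‖: κ·ε = 65.0000·1/721 = 0.0902
solve Ax = b  →  x = [3.5690 4.3276]
2-norm of b is 3.1623; of x, 5.6094
re-solving with b+δb shifts x by Δx of norm 0.0246
relative error = 0.0044
realised/bound (from unrounded values) ≈ 0.0486

0.0044
0.0902


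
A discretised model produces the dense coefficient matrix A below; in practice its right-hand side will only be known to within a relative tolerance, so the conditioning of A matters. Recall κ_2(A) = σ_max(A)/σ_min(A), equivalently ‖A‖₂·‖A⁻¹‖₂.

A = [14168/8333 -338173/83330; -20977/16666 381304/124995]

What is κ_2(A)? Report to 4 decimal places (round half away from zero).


AᵀA = [1242963425/277755556 -2237231920/208316667; -2237231920/208316667 64432790521/2499800004]; tr = 223726217/7395858, det = 366025/59166864
eigenvalues of AᵀA: λ = (tr ± √(tr²−4·det))/2 = 121/4, 3025/14791716
so κ_2 = √((121/4) / (3025/14791716)) = 384.6000

384.6000


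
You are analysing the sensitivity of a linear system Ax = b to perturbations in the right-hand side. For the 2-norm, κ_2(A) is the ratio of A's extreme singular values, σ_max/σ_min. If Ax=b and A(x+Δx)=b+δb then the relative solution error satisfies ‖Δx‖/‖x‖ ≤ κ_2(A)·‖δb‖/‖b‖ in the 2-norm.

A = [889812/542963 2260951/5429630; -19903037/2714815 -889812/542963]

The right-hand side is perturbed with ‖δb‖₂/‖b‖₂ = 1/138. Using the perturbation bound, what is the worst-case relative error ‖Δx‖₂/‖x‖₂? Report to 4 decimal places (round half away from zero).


1.1703

form AᵀA = [247427136649/4384426225 2226754530/175377049; 2226754530/175377049 50141843521/17537704900] with trace 618590357/10432900 and determinant 35153041/260822500
eigenvalues of AᵀA: λ = (tr ± √(tr²−4·det))/2 = 5929/100, 5929/2608225
σ_max=√(5929/100)=(77/10), σ_min=√(5929/2608225)=(77/1615) → κ = 161.5000
perturbation bound = 161.5000·1/138 = 1.1703


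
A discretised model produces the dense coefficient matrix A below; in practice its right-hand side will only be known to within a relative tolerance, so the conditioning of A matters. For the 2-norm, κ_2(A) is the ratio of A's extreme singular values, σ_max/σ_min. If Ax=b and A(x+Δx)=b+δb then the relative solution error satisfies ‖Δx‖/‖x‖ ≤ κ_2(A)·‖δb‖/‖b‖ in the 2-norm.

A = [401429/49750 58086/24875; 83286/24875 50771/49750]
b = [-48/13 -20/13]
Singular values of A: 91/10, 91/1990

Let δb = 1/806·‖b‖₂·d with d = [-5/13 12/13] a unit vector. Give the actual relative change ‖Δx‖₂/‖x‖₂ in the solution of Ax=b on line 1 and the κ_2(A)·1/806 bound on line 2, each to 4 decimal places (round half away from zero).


largest singular value 91/10, smallest 91/1990
condition number: (91/10) ÷ (91/1990) = 199.0000
bound on ‖Δx‖/‖x‖: κ·ε = 199.0000·1/806 = 0.2469
solve Ax = b  →  x = [-0.4220 -0.1231]
‖b‖₂ = 4.0000 and ‖x‖₂ = 0.4396
Δx = A⁻¹·δb where δb = 1/806·4.0000·d; ‖Δx‖ = 0.1085
dividing the unrounded norms, ‖Δx‖/‖x‖ = 0.2469
realised/bound = 1 exactly: the bound is attained for this b and d

0.2469
0.2469


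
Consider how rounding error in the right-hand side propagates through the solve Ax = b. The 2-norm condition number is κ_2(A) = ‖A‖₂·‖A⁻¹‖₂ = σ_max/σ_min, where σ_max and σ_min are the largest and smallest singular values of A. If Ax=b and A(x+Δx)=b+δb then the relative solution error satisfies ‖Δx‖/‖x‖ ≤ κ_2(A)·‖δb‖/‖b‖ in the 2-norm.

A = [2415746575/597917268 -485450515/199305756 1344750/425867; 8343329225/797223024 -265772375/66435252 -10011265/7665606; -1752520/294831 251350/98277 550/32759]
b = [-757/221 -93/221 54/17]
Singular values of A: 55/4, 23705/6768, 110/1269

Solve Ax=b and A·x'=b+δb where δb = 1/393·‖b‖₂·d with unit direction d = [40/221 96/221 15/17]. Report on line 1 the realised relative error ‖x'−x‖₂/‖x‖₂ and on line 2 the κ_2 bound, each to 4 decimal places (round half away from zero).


0.0060
0.4036

from the listed singular values, σ₁ = 55/4, σ_n = 110/1269
condition number: (55/4) ÷ (110/1269) = 158.6250
bound on ‖Δx‖/‖x‖: κ·ε = 158.6250·1/393 = 0.4036
solve Ax = b  →  x = [8.5286 21.0359 4.2291]
‖b‖₂ = 4.6904 and ‖x‖₂ = 23.0897
with δb = [0.0022 0.0052 0.0105], A·Δx = δb → ‖Δx‖ = 0.1377
relative error = 0.0060
realised/bound (from unrounded values) ≈ 0.0148


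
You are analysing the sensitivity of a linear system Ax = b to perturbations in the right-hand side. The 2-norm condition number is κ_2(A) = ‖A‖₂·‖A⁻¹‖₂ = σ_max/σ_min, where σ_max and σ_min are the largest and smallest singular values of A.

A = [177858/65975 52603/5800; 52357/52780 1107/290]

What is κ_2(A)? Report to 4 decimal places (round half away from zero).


AᵀA = [3400395721/412090000 831141873/29435000; 831141873/29435000 3257255209/33640000]; tr = 277131341/2637376, det = 70644025/42198016
solving λ² − 277131341/2637376·λ + 70644025/42198016 = 0 gives λ = 1681/16, 42025/2637376
κ = σ_max/σ_min = (41/4)/(205/1624) = 81.2000

81.2000


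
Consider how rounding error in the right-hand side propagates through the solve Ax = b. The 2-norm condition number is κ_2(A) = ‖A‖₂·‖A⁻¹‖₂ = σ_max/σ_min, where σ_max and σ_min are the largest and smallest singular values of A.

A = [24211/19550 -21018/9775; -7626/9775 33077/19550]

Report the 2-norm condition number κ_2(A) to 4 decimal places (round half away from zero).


23.0000

M = AᵀA = [32751841/15288100 -3044448/764405; -3044448/764405 114444529/15288100]. tr(M)=50933/5290, det(M)=923521/5290000
λ_max, λ_min = (50933/5290 ± √16091429904/174900625)/2 = 961/100, 961/52900
κ_2(A) = √(λ_max/λ_min) = √((961/100) / (961/52900)) = 23.0000


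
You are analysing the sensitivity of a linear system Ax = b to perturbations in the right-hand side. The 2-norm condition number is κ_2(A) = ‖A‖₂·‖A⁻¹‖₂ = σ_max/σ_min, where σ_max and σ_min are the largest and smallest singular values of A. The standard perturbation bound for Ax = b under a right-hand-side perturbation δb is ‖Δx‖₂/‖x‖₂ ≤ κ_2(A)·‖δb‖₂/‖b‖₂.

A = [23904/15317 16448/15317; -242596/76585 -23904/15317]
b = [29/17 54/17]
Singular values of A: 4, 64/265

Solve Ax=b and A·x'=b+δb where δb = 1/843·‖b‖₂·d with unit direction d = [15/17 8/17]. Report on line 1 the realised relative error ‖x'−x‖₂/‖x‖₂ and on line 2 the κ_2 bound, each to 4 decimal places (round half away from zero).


largest singular value 4, smallest 64/265
κ_2(A) = 4 / (64/265) = 16.5625
bound on ‖Δx‖/‖x‖: κ·ε = 16.5625·1/843 = 0.0196
solve Ax = b  →  x = [-6.2868 10.7252]
2-norm of b is 3.6056; of x, 12.4319
with δb = [0.0038 0.0020], A·Δx = δb → ‖Δx‖ = 0.0177
relative error = 0.0014
so the bound overstates the realised error by a factor of ≈ 13.7920 (computed from the unrounded values)

0.0014
0.0196


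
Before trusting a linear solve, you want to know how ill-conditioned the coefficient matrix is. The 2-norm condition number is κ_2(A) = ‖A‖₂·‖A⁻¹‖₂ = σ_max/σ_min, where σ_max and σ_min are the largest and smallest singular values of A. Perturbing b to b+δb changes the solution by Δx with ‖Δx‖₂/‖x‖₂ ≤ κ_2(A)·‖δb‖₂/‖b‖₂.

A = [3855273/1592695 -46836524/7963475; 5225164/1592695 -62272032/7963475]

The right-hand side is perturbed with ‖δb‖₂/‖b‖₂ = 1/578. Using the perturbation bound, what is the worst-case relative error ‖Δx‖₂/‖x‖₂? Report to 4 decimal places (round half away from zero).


0.5299

M = AᵀA = [129739903789/7805161117 -1556766665244/39025805585; -1556766665244/39025805585 18681433691728/195129027925]. tr(M)=1686533175881/15009925225, det(M)=2019963136/15009925225
eigenvalues of AᵀA: λ = (tr ± √(tr²−4·det))/2 = 2809/25, 719104/600397009
σ_max=√(2809/25)=(53/5), σ_min=√(719104/600397009)=(848/24503) → κ = 306.2875
κ_2(A)·‖δb‖/‖b‖ = 0.5299


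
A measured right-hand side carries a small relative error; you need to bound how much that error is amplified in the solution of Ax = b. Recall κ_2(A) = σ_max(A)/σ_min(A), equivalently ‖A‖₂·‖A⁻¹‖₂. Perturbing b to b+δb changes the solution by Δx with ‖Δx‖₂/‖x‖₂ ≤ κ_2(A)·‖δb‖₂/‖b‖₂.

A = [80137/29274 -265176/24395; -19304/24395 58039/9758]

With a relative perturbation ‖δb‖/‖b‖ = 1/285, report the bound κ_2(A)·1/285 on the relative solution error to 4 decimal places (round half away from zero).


0.0737

form AᵀA = [601950409/74132100 -2838704/82369; -2838704/82369 1264658761/8236900] with trace 3564509/22050 and determinant 260144641/4410000
λ_max, λ_min = (3564509/22050 ± √125910006244/4862025)/2 = 16129/100, 16129/44100
σ_max=√(16129/100)=(127/10), σ_min=√(16129/44100)=(127/210) → κ = 21.0000
κ_2(A)·‖δb‖/‖b‖ = 0.0737


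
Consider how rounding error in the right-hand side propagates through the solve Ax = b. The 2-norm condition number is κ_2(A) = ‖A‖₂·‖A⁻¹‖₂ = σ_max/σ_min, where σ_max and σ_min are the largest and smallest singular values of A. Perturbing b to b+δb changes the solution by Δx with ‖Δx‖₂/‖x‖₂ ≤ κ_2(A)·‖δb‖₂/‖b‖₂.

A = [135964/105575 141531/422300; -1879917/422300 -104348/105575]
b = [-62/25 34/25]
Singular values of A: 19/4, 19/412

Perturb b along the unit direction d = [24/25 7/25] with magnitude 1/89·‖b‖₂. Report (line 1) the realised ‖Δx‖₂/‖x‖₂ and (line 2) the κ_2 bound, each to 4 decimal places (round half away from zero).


0.0159
1.1573

largest singular value 19/4, smallest 19/412
κ = σ_max/σ_min = (19/4)/(19/412) = 103.0000
κ_2(A)·‖δb‖/‖b‖ = 1.1573
solve Ax = b  →  x = [9.1091 -42.4031]
‖b‖ = 2.8284, ‖x‖ = 43.3705
re-solving with b+δb shifts x by Δx of norm 0.6891
realised ‖Δx‖/‖x‖ = 0.0159
realised/bound (from unrounded values) ≈ 0.0137


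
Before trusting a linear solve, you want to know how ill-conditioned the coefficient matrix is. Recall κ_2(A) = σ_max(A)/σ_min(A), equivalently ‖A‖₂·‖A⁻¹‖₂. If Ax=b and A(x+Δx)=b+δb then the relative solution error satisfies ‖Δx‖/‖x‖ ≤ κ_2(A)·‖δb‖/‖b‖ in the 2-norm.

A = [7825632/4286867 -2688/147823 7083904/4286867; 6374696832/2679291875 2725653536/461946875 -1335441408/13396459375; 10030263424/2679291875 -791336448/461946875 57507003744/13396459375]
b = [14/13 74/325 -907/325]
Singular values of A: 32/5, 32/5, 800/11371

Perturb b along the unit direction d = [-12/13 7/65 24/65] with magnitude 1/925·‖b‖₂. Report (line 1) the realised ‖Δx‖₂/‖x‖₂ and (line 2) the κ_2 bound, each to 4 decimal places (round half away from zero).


from the listed singular values, σ₁ = 32/5, σ_n = 800/11371
κ_2(A) = (32/5) / (800/11371) = 90.9680
perturbation bound = 90.9680·1/925 = 0.0983
solve Ax = b  →  x = [18.6248 -7.8097 -20.0092]
2-norm of b is 3.0000; of x, 28.4296
Δx = A⁻¹·δb where δb = 1/925·3.0000·d; ‖Δx‖ = 0.0461
dividing the unrounded norms, ‖Δx‖/‖x‖ = 0.0016
so the bound overstates the realised error by a factor of ≈ 60.6499 (computed from the unrounded values)

0.0016
0.0983


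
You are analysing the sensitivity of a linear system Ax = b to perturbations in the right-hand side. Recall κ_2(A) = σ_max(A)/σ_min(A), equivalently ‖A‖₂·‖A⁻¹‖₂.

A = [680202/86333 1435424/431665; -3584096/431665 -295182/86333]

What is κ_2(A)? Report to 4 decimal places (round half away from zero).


229.0000

form AᵀA = [29028077476/221563225 483790464/8862529; 483790464/8862529 5040133636/221563225] with trace 201587048/1311025 and determinant 14776336/32775625
λ_max, λ_min = (201587048/1311025 ± √1625369535120384/68751462025)/2 = 3844/25, 3844/1311025
κ_2(A) = √(λ_max/λ_min) = √((3844/25) / (3844/1311025)) = 229.0000


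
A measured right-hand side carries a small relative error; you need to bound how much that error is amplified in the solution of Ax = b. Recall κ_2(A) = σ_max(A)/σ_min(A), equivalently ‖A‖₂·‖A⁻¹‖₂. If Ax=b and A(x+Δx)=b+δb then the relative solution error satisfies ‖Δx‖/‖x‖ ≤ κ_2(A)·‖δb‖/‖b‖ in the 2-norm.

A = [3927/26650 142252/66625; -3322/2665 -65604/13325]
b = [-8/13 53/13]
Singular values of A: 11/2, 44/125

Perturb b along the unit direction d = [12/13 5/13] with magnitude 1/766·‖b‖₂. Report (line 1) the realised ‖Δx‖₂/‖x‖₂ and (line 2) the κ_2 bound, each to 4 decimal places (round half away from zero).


σ_max = 11/2, σ_min = 44/125
κ_2(A) = (11/2) / (44/125) = 15.6250
κ_2(A)·‖δb‖/‖b‖ = 0.0204
solve Ax = b  →  x = [-2.9313 -0.0859]
2-norm of b is 4.1231; of x, 2.9325
re-solving with b+δb shifts x by Δx of norm 0.0153
realised ‖Δx‖/‖x‖ = 0.0052
tightness: 0.0052 against a bound of 0.0204 (unrounded ratio ≈ 0.2556)

0.0052
0.0204


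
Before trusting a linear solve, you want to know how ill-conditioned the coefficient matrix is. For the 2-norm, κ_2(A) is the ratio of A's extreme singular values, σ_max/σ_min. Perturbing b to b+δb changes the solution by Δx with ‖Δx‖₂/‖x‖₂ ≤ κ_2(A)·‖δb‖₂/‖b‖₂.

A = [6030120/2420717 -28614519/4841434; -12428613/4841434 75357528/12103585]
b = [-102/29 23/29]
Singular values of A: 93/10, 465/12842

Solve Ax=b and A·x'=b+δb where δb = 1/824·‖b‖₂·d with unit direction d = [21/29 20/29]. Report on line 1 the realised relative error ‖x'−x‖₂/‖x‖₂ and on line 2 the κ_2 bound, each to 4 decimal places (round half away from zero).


0.0022
0.3117

from the listed singular values, σ₁ = 93/10, σ_n = 465/12842
condition number: (93/10) ÷ (465/12842) = 256.8400
bound on ‖Δx‖/‖x‖: κ·ε = 256.8400·1/824 = 0.3117
solve Ax = b  →  x = [-51.1097 -20.9462]
‖b‖ = 3.6056, ‖x‖ = 55.2354
δb = ε·‖b‖·d = [0.0032 0.0030]; solving A·Δx = δb gives ‖Δx‖ = 0.1208
dividing the unrounded norms, ‖Δx‖/‖x‖ = 0.0022
realised/bound (from unrounded values) ≈ 0.0070


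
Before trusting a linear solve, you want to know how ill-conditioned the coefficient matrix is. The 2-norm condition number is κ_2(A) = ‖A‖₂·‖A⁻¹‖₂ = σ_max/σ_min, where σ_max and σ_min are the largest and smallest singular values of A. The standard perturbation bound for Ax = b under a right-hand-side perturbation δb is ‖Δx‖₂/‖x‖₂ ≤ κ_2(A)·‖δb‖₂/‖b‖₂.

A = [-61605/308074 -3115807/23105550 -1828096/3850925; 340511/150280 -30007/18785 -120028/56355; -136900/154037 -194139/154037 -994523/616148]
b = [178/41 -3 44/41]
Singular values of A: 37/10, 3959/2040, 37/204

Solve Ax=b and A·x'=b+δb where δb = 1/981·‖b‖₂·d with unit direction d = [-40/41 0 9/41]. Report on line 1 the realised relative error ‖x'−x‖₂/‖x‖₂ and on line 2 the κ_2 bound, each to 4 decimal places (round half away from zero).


0.0014
0.0208

σ_max = 37/10, σ_min = 37/204
κ = σ_max/σ_min = (37/10)/(37/204) = 20.4000
bound on ‖Δx‖/‖x‖: κ·ε = 20.4000·1/981 = 0.0208
solve Ax = b  →  x = [-1.6184 17.4929 -13.4328]
‖b‖₂ = 5.3852 and ‖x‖₂ = 22.1148
re-solving with b+δb shifts x by Δx of norm 0.0303
relative error = 0.0014
so the bound overstates the realised error by a factor of ≈ 15.1945 (computed from the unrounded values)
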